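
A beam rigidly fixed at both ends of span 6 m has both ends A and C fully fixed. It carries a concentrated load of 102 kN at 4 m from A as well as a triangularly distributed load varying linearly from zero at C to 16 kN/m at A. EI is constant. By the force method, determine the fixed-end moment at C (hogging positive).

M_C = 109.9 kN·m

Release both end moments; the primary structure is a simply-supported span AC with redundants M_A and M_C.
End rotations of the released simple span under the applied load (×1/EI):
  at A: point load 102 at a = 4: Pab(L + b)/(6LEI) = 181.3/EI
  at C: point load 102 at a = 4: Pab(L + a)/(6LEI) = 226.7/EI
  at A: triangular load, peak 16: w₀L³/(45EI) = 76.8/EI
  at C: triangular load, peak 16: 7w₀L³/(360EI) = 67.2/EI
  θ_A0 = 258.1/EI,  θ_C0 = 293.9/EI
Flexibility coefficients: a unit moment at one end gives L/(3EI) there and L/(6EI) at the far end, so f₁₁ = f₂₂ = 2/EI and f₁₂ = f₂₁ = 1/EI.
Compatibility — zero rotation at each built-in end:
  2 M_A + 1 M_C = 258.1
  1 M_A + 2 M_C = 293.9
Solving the pair gives M_A = 74.13 kN·m and M_C = 109.9 kN·m (hogging).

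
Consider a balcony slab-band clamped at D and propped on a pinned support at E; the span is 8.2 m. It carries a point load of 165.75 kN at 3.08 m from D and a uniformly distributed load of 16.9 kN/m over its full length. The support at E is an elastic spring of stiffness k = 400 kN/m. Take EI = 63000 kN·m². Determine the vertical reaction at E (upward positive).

R_E = 44.51 kN

Release the roller at E. Primary structure: cantilever fixed at D.
Downward deflection at the released point E due to the loads:
  point load 165.75 at a = 3.08: Pa²(3L − a)/(6EI) = 5640/EI
  UDL 16.9: wL⁴/(8EI) = 9551/EI
  δ_0 = 15191/EI
Flexibility coefficient — unit upward force at E: δ_{EE} = L³/(3EI) = 183.8/EI.
With EI = 63000 kN·m²: δ_0 = 0.24112 m and δ_{EE} = 0.002917 m/kN.
Compatibility — the spring shortens by R_E/k under the reaction it provides: δ_0 − R_E·δ_{EE} = R_E/k. With 1/k = 0.0025 m/kN, R_E = δ_0 / (δ_{EE} + 1/k) = 0.24112 / (0.002917 + 0.0025) = 44.51 kN.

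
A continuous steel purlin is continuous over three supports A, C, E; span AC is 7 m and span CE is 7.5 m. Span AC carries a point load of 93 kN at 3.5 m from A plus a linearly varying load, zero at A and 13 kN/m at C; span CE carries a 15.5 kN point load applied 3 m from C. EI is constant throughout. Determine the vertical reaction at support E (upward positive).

Insert a hinge at C; M_C is the redundant, and each span becomes simply supported.
End slopes at the hinge C, treating each span as simply supported:
  span AC: point load 93 at a = 3.5: Pab(L + a)/(6LEI) = 284.8/EI
  span AC: triangular load, peak 13: w₀L³/(45EI) = 99.09/EI
  span CE: point load 15.5 at a = 3: Pab(L + b)/(6LEI) = 55.8/EI
  relative rotation θ_0 = (383.9 + 55.8)/EI = 439.7/EI
A unit hogging moment at C produces rotation L₁/(3EI) + L₂/(3EI) = 4.833/EI.
Compatibility: M_C·(L₁+L₂)/(3EI) = θ_0, giving M_C = 90.97 kN·m (hogging).
Span CE, ΣM about E: R_C^{CE}·7.5 = 69.75 + 90.97, so R_C^{CE} = 21.43 kN and R_E = 15.5 − 21.43 = -5.93 kN.

R_E = -5.93 kN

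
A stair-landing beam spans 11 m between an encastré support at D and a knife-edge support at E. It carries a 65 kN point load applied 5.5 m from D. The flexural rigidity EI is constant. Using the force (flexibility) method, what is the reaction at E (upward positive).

R_E = 20.31 kN

Take the reaction at E as the redundant and release it; the primary structure is a cantilever fixed at D.
Deflection at E on the released cantilever, summing each load's contribution:
  point load 65 at a = 5.5: Pa²(3L − a)/(6EI) = 9012/EI
Tip deflection under a unit load at E: L³/(3EI) = 443.7/EI.
Compatibility at E: δ_0 − R_E·δ_{EE} = 0, so R_E = 9012/443.7 = 20.31 kN.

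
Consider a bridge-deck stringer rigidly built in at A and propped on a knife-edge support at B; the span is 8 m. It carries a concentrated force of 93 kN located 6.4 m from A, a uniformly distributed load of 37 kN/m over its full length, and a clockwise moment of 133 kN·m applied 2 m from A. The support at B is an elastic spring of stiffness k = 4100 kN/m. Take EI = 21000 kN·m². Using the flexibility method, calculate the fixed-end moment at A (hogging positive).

Choose R_B as the redundant. The primary structure is the cantilever fixed at A.
Primary-structure tip deflection at B by superposition:
  point load 93 at a = 6.4: Pa²(3L − a)/(6EI) = 11174/EI
  UDL 37: wL⁴/(8EI) = 18944/EI
  clockwise couple 133 at a = 2: M₀a(2L − a)/(2EI) = 1862/EI
  δ_0 = 31980/EI
Flexibility coefficient — unit upward force at B: δ_{BB} = L³/(3EI) = 170.7/EI.
With EI = 21000 kN·m²: δ_0 = 1.5229 m and δ_{BB} = 0.008127 m/kN.
Compatibility — the spring shortens by R_B/k under the reaction it provides: δ_0 − R_B·δ_{BB} = R_B/k. With 1/k = 0.000244 m/kN, R_B = δ_0 / (δ_{BB} + 1/k) = 1.5229 / (0.008127 + 0.000244) = 181.9 kN.
Moment equilibrium about A: M_A = Σ(load moments about A) − R_B·L = 1912 − 181.9×8 = 456.8 kN·m.

M_A = 456.8 kN·m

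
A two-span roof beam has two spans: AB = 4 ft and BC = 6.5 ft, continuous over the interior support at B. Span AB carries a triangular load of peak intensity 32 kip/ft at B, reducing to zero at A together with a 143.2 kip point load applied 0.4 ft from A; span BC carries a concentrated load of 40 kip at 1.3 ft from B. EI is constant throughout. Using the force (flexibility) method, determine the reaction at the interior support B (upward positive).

Insert a hinge at B; M_B is the redundant, and each span becomes simply supported.
Discontinuity in slope at B on the released structure — sum the simple-span end rotations:
  span AB: triangular load, peak 32: w₀L³/(45EI) = 45.51/EI
  span AB: point load 143.2 at a = 0.4: Pab(L + a)/(6LEI) = 37.8/EI
  span BC: point load 40 at a = 1.3: Pab(L + b)/(6LEI) = 81.12/EI
  relative rotation θ_0 = (83.32 + 81.12)/EI = 164.4/EI
A unit hogging moment at B produces rotation L₁/(3EI) + L₂/(3EI) = 3.5/EI.
Slope continuity at B: θ_0 = M_B·3.5/EI, so M_B = 164.4/3.5 = 46.98 kip·ft (hogging).
Span AB, ΣM about A with M_B applied at B: R_B^{AB}·4 = 227.9 + 46.98, so R_B^{AB} = 68.73 kip and R_A = 207.2 − 68.73 = 138.5 kip.
Span BC, ΣM about C: R_B^{BC}·6.5 = 208 + 46.98, so R_B^{BC} = 39.23 kip and R_C = 40 − 39.23 = 0.772 kip.
R_B = 68.73 + 39.23 = 108 kip.

R_B = 108 kip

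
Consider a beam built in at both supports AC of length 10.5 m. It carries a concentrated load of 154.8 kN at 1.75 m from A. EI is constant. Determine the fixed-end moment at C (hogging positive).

M_C = 37.62 kN·m

Take the two fixed-end moments M_A, M_C as redundants; the released structure is the simple span AC.
Simple-span end rotations at A and C under the given loads:
  at A: point load 154.8 at a = 1.75: Pab(L + b)/(6LEI) = 724.3/EI
  at C: point load 154.8 at a = 1.75: Pab(L + a)/(6LEI) = 460.9/EI
  θ_A0 = 724.3/EI,  θ_C0 = 460.9/EI
Flexibility coefficients: a unit moment at one end gives L/(3EI) there and L/(6EI) at the far end, so f₁₁ = f₂₂ = 3.5/EI and f₁₂ = f₂₁ = 1.75/EI.
Compatibility — zero rotation at each built-in end:
  3.5 M_A + 1.75 M_C = 724.3
  1.75 M_A + 3.5 M_C = 460.9
Solving the pair gives M_A = 188.1 kN·m and M_C = 37.62 kN·m (hogging).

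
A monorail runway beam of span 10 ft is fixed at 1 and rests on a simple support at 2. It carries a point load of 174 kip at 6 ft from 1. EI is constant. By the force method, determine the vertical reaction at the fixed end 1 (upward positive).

Choose R_2 as the redundant. The primary structure is the cantilever fixed at 1.
Primary-structure tip deflection at 2 by superposition:
  point load 174 at a = 6: Pa²(3L − a)/(6EI) = 25056/EI
Tip deflection under a unit load at 2: L³/(3EI) = 333.3/EI.
The prop prevents deflection at 2: R_2 = δ_0/δ_{22} = 25056/333.3 = 75.17 kip.
Vertical equilibrium: R_1 = ΣP − R_2 = 174 − 75.17 = 98.83 kip.

R_1 = 98.83 kip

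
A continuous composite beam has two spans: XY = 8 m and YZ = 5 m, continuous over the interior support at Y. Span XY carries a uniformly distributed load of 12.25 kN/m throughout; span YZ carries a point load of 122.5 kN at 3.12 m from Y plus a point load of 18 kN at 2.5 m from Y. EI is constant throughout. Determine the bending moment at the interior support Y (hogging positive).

Release continuity at Y by inserting a hinge; the redundant is the internal moment M_Y. The primary structure is two simply-supported spans XY and YZ.
End slopes at the hinge Y, treating each span as simply supported:
  span XY: UDL 12.25: wL³/(24EI) = 261.3/EI
  span YZ: point load 122.5 at a = 3.12: Pab(L + b)/(6LEI) = 164.8/EI
  span YZ: point load 18 at a = 2.5: Pab(L + b)/(6LEI) = 28.12/EI
  relative rotation θ_0 = (261.3 + 192.9)/EI = 454.2/EI
A unit hogging moment at Y produces rotation L₁/(3EI) + L₂/(3EI) = 4.333/EI.
Slope continuity at Y: θ_0 = M_Y·4.333/EI, so M_Y = 454.2/4.333 = 104.8 kN·m (hogging).

M_Y = 104.8 kN·m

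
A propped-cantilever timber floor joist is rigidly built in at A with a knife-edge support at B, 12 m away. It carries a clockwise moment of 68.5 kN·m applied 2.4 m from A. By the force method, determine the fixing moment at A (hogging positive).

Remove the prop at B; the released (primary) structure is a cantilever built in at A.
Primary-structure tip deflection at B by superposition:
  clockwise couple 68.5 at a = 2.4: M₀a(2L − a)/(2EI) = 1776/EI
Flexibility coefficient — unit upward force at B: δ_{BB} = L³/(3EI) = 576/EI.
The prop prevents deflection at B: R_B = δ_0/δ_{BB} = 1776/576 = 3.083 kN.
Moment equilibrium about A: M_A = Σ(load moments about A) − R_B·L = 68.5 − 3.083×12 = 31.51 kN·m.

M_A = 31.51 kN·m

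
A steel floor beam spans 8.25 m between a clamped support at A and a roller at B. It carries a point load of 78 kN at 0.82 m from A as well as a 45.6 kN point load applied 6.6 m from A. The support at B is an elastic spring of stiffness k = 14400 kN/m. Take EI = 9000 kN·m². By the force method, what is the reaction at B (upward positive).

Release the roller at B. Primary structure: cantilever fixed at A.
Primary-structure tip deflection at B by superposition:
  point load 78 at a = 0.82: Pa²(3L − a)/(6EI) = 209.2/EI
  point load 45.6 at a = 6.6: Pa²(3L − a)/(6EI) = 6009/EI
  δ_0 = 6218/EI
Flexibility coefficient — unit upward force at B: δ_{BB} = L³/(3EI) = 187.2/EI.
With EI = 9000 kN·m²: δ_0 = 0.69087 m and δ_{BB} = 0.020797 m/kN.
Compatibility — the spring shortens by R_B/k under the reaction it provides: δ_0 − R_B·δ_{BB} = R_B/k. With 1/k = 0.000069 m/kN, R_B = δ_0 / (δ_{BB} + 1/k) = 0.69087 / (0.020797 + 0.000069) = 33.11 kN.

R_B = 33.11 kN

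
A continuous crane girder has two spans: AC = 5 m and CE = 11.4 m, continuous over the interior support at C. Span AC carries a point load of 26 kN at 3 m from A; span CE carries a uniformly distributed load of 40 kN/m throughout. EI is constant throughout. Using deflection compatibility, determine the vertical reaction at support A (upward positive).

Take M_C as the redundant. Released structure: two simple spans AC and CE with a hinge at C.
End slopes at the hinge C, treating each span as simply supported:
  span AC: point load 26 at a = 3: Pab(L + a)/(6LEI) = 41.6/EI
  span CE: UDL 40: wL³/(24EI) = 2469/EI
  relative rotation θ_0 = (41.6 + 2469)/EI = 2511/EI
A unit hogging moment at C produces rotation L₁/(3EI) + L₂/(3EI) = 5.467/EI.
Slope continuity at C: θ_0 = M_C·5.467/EI, so M_C = 2511/5.467 = 459.3 kN·m (hogging).
Span AC, ΣM about A with M_C applied at C: R_C^{AC}·5 = 78 + 459.3, so R_C^{AC} = 107.5 kN and R_A = 26 − 107.5 = -81.46 kN.

R_A = -81.46 kN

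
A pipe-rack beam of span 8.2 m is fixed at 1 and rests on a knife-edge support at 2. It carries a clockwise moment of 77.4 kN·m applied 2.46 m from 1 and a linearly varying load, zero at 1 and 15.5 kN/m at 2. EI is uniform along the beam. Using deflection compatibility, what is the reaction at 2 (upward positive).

Release the roller at 2. Primary structure: cantilever fixed at 1.
Deflection at 2 on the released cantilever, summing each load's contribution:
  clockwise couple 77.4 at a = 2.46: M₀a(2L − a)/(2EI) = 1327/EI
  triangular load, peak 15.5 at the free end: 11w₀L⁴/(120EI) = 6424/EI
  δ_0 = 7751/EI
Tip deflection under a unit load at 2: L³/(3EI) = 183.8/EI.
The prop prevents deflection at 2: R_2 = δ_0/δ_{22} = 7751/183.8 = 42.17 kN.

R_2 = 42.17 kN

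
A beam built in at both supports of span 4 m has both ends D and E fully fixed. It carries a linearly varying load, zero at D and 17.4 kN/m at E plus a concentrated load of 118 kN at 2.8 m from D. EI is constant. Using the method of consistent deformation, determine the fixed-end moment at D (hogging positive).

Take the two fixed-end moments M_D, M_E as redundants; the released structure is the simple span DE.
End rotations of the released simple span under the applied load (×1/EI):
  at D: triangular load, peak 17.4: 7w₀L³/(360EI) = 21.65/EI
  at E: triangular load, peak 17.4: w₀L³/(45EI) = 24.75/EI
  at D: point load 118 at a = 2.8: Pab(L + b)/(6LEI) = 85.9/EI
  at E: point load 118 at a = 2.8: Pab(L + a)/(6LEI) = 112.3/EI
  θ_D0 = 107.6/EI,  θ_E0 = 137.1/EI
Flexibility coefficients: a unit moment at one end gives L/(3EI) there and L/(6EI) at the far end, so f₁₁ = f₂₂ = 1.333/EI and f₁₂ = f₂₁ = 0.6667/EI.
Compatibility — zero rotation at each built-in end:
  1.333 M_D + 0.6667 M_E = 107.6
  0.6667 M_D + 1.333 M_E = 137.1
Solving the pair gives M_D = 39.02 kN·m and M_E = 83.3 kN·m (hogging).

M_D = 39.02 kN·m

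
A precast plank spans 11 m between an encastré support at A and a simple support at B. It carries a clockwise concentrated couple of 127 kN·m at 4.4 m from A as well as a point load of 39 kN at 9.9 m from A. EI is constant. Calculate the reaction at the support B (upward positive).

Choose R_B as the redundant. The primary structure is the cantilever fixed at A.
Primary-structure tip deflection at B by superposition:
  clockwise couple 127 at a = 4.4: M₀a(2L − a)/(2EI) = 4917/EI
  point load 39 at a = 9.9: Pa²(3L − a)/(6EI) = 14716/EI
  δ_0 = 19634/EI
Flexibility coefficient — unit upward force at B: δ_{BB} = L³/(3EI) = 443.7/EI.
The prop prevents deflection at B: R_B = δ_0/δ_{BB} = 19634/443.7 = 44.25 kN.

R_B = 44.25 kN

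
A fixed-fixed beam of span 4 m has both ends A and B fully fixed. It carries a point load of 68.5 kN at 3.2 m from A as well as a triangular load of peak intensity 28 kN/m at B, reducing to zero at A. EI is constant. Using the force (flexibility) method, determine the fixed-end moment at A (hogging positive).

Take the two fixed-end moments M_A, M_B as redundants; the released structure is the simple span AB.
Simple-span end rotations at A and B under the given loads:
  at A: point load 68.5 at a = 3.2: Pab(L + b)/(6LEI) = 35.07/EI
  at B: point load 68.5 at a = 3.2: Pab(L + a)/(6LEI) = 52.61/EI
  at A: triangular load, peak 28: 7w₀L³/(360EI) = 34.84/EI
  at B: triangular load, peak 28: w₀L³/(45EI) = 39.82/EI
  θ_A0 = 69.92/EI,  θ_B0 = 92.43/EI
Flexibility coefficients: a unit moment at one end gives L/(3EI) there and L/(6EI) at the far end, so f₁₁ = f₂₂ = 1.333/EI and f₁₂ = f₂₁ = 0.6667/EI.
Compatibility — zero rotation at each built-in end:
  1.333 M_A + 0.6667 M_B = 69.92
  0.6667 M_A + 1.333 M_B = 92.43
Solving the pair gives M_A = 23.7 kN·m and M_B = 57.47 kN·m (hogging).

M_A = 23.7 kN·m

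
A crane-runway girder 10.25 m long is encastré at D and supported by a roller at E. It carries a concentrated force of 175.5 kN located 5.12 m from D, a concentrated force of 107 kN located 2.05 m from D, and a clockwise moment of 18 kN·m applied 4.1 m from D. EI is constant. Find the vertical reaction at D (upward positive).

Take the reaction at E as the redundant and release it; the primary structure is a cantilever fixed at D.
Downward deflection at the released point E due to the loads:
  point load 175.5 at a = 5.12: Pa²(3L − a)/(6EI) = 19652/EI
  point load 107 at a = 2.05: Pa²(3L − a)/(6EI) = 2151/EI
  clockwise couple 18 at a = 4.1: M₀a(2L − a)/(2EI) = 605.2/EI
  δ_0 = 22408/EI
Flexibility coefficient — unit upward force at E: δ_{EE} = L³/(3EI) = 359/EI.
Compatibility at E: δ_0 − R_E·δ_{EE} = 0, so R_E = 22408/359 = 62.43 kN.
Vertical equilibrium: R_D = ΣP − R_E = 282.5 − 62.43 = 220.1 kN.

R_D = 220.1 kN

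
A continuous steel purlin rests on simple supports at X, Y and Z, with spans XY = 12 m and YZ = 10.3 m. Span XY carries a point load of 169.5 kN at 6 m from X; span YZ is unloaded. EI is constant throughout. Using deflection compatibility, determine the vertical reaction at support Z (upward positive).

Release continuity at Y by inserting a hinge; the redundant is the internal moment M_Y. The primary structure is two simply-supported spans XY and YZ.
End slopes at the hinge Y, treating each span as simply supported:
  span XY: point load 169.5 at a = 6: Pab(L + a)/(6LEI) = 1526/EI
  relative rotation θ_0 = (1526 + 0)/EI = 1526/EI
A unit hogging moment at Y produces rotation L₁/(3EI) + L₂/(3EI) = 7.433/EI.
Slope continuity at Y: θ_0 = M_Y·7.433/EI, so M_Y = 1526/7.433 = 205.2 kN·m (hogging).
Span YZ, ΣM about Z: R_Y^{YZ}·10.3 = 0 + 205.2, so R_Y^{YZ} = 19.92 kN and R_Z = 0 − 19.92 = -19.92 kN.

R_Z = -19.92 kN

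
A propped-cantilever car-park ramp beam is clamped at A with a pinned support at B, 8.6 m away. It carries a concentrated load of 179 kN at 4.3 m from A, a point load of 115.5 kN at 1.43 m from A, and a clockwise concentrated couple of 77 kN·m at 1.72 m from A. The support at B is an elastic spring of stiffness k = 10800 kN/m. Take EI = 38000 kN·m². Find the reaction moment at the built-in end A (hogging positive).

Remove the prop at B; the released (primary) structure is a cantilever built in at A.
Downward deflection at the released point B due to the loads:
  point load 179 at a = 4.3: Pa²(3L − a)/(6EI) = 11860/EI
  point load 115.5 at a = 1.43: Pa²(3L − a)/(6EI) = 959.3/EI
  clockwise couple 77 at a = 1.72: M₀a(2L − a)/(2EI) = 1025/EI
  δ_0 = 13844/EI
Tip deflection under a unit load at B: L³/(3EI) = 212/EI.
With EI = 38000 kN·m²: δ_0 = 0.36432 m and δ_{BB} = 0.005579 m/kN.
Compatibility — the spring shortens by R_B/k under the reaction it provides: δ_0 − R_B·δ_{BB} = R_B/k. With 1/k = 0.000093 m/kN, R_B = δ_0 / (δ_{BB} + 1/k) = 0.36432 / (0.005579 + 0.000093) = 64.23 kN.
Moment equilibrium about A: M_A = Σ(load moments about A) − R_B·L = 1012 − 64.23×8.6 = 459.5 kN·m.

M_A = 459.5 kN·m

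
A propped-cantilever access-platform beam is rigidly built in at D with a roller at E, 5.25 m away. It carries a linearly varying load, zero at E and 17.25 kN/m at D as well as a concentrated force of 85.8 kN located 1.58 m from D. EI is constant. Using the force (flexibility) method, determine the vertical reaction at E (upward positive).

Take the reaction at E as the redundant and release it; the primary structure is a cantilever fixed at D.
Deflection at E on the released cantilever, summing each load's contribution:
  triangular load, peak 17.25 at the fixed end: w₀L⁴/(30EI) = 436.8/EI
  point load 85.8 at a = 1.58: Pa²(3L − a)/(6EI) = 505.8/EI
  δ_0 = 942.7/EI
Tip deflection under a unit load at E: L³/(3EI) = 48.23/EI.
Compatibility at E: δ_0 − R_E·δ_{EE} = 0, so R_E = 942.7/48.23 = 19.54 kN.

R_E = 19.54 kN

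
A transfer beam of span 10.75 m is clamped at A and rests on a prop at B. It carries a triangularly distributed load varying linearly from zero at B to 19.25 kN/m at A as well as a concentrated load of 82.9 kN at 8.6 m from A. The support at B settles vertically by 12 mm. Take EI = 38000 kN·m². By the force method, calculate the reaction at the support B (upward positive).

R_B = 77.95 kN

Choose R_B as the redundant. The primary structure is the cantilever fixed at A.
Primary-structure tip deflection at B by superposition:
  triangular load, peak 19.25 at the fixed end: w₀L⁴/(30EI) = 8569/EI
  point load 82.9 at a = 8.6: Pa²(3L − a)/(6EI) = 24167/EI
  δ_0 = 32737/EI
Tip deflection under a unit load at B: L³/(3EI) = 414.1/EI.
With EI = 38000 kN·m²: δ_0 = 0.86149 m and δ_{BB} = 0.010897 m/kN.
Compatibility — the beam at B must follow the support down by 0.012 m: δ_0 − R_B·δ_{BB} = 0.012, so R_B = (0.86149 − 0.012)/0.010897 = 77.95 kN.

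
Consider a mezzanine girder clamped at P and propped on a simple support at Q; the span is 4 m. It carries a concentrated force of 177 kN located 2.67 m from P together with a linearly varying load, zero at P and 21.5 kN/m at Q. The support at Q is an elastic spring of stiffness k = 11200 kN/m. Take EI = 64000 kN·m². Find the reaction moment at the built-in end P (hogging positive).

M_P = 222.5 kN·m

Take the reaction at Q as the redundant and release it; the primary structure is a cantilever fixed at P.
Primary-structure tip deflection at Q by superposition:
  point load 177 at a = 2.67: Pa²(3L − a)/(6EI) = 1962/EI
  triangular load, peak 21.5 at the free end: 11w₀L⁴/(120EI) = 504.5/EI
  δ_0 = 2467/EI
Tip deflection under a unit load at Q: L³/(3EI) = 21.33/EI.
With EI = 64000 kN·m²: δ_0 = 0.038542 m and δ_{QQ} = 0.000333 m/kN.
Compatibility — the spring shortens by R_Q/k under the reaction it provides: δ_0 − R_Q·δ_{QQ} = R_Q/k. With 1/k = 0.000089 m/kN, R_Q = δ_0 / (δ_{QQ} + 1/k) = 0.038542 / (0.000333 + 0.000089) = 91.2 kN.
Moment equilibrium about P: M_P = Σ(load moments about P) − R_Q·L = 587.3 − 91.2×4 = 222.5 kN·m.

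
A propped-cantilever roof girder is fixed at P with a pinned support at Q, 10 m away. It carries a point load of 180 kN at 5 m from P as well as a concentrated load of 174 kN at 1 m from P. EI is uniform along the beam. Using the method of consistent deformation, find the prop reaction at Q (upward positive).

Choose R_Q as the redundant. The primary structure is the cantilever fixed at P.
Downward deflection at the released point Q due to the loads:
  point load 180 at a = 5: Pa²(3L − a)/(6EI) = 18750/EI
  point load 174 at a = 1: Pa²(3L − a)/(6EI) = 841/EI
  δ_0 = 19591/EI
Flexibility coefficient — unit upward force at Q: δ_{QQ} = L³/(3EI) = 333.3/EI.
Compatibility at Q: δ_0 − R_Q·δ_{QQ} = 0, so R_Q = 19591/333.3 = 58.77 kN.

R_Q = 58.77 kN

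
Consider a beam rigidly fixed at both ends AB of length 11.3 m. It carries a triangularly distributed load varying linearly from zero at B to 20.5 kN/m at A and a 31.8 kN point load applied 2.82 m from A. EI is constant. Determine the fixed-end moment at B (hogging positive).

Release both end moments; the primary structure is a simply-supported span AB with redundants M_A and M_B.
Simple-span end rotations at A and B under the given loads:
  at A: triangular load, peak 20.5: w₀L³/(45EI) = 657.3/EI
  at B: triangular load, peak 20.5: 7w₀L³/(360EI) = 575.2/EI
  at A: point load 31.8 at a = 2.82: Pab(L + b)/(6LEI) = 221.9/EI
  at B: point load 31.8 at a = 2.82: Pab(L + a)/(6LEI) = 158.4/EI
  θ_A0 = 879.2/EI,  θ_B0 = 733.5/EI
Flexibility coefficients: a unit moment at one end gives L/(3EI) there and L/(6EI) at the far end, so f₁₁ = f₂₂ = 3.767/EI and f₁₂ = f₂₁ = 1.883/EI.
Compatibility — zero rotation at each built-in end:
  3.767 M_A + 1.883 M_B = 879.2
  1.883 M_A + 3.767 M_B = 733.5
Solving the pair gives M_A = 181.4 kN·m and M_B = 104 kN·m (hogging).

M_B = 104 kN·m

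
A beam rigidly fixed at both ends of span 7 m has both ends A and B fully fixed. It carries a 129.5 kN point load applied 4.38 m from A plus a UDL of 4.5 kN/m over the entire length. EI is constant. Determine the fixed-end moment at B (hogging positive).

Release both end moments; the primary structure is a simply-supported span AB with redundants M_A and M_B.
On the primary (simply-supported) span, the end slopes from the loading are:
  at A: point load 129.5 at a = 4.38: Pab(L + b)/(6LEI) = 340.4/EI
  at B: point load 129.5 at a = 4.38: Pab(L + a)/(6LEI) = 402.7/EI
  at A: UDL 4.5: wL³/(24EI) = 64.31/EI
  at B: UDL 4.5: wL³/(24EI) = 64.31/EI
  θ_A0 = 404.7/EI,  θ_B0 = 467/EI
Flexibility coefficients: a unit moment at one end gives L/(3EI) there and L/(6EI) at the far end, so f₁₁ = f₂₂ = 2.333/EI and f₁₂ = f₂₁ = 1.167/EI.
Compatibility — zero rotation at each built-in end:
  2.333 M_A + 1.167 M_B = 404.7
  1.167 M_A + 2.333 M_B = 467
Solving the pair gives M_A = 97.84 kN·m and M_B = 151.2 kN·m (hogging).

M_B = 151.2 kN·m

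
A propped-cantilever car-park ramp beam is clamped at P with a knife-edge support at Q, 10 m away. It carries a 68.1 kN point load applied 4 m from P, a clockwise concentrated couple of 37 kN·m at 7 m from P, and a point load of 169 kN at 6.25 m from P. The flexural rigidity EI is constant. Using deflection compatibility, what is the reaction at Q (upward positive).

R_Q = 97.61 kN

Release the roller at Q. Primary structure: cantilever fixed at P.
Downward deflection at the released point Q due to the loads:
  point load 68.1 at a = 4: Pa²(3L − a)/(6EI) = 4722/EI
  clockwise couple 37 at a = 7: M₀a(2L − a)/(2EI) = 1684/EI
  point load 169 at a = 6.25: Pa²(3L − a)/(6EI) = 26131/EI
  δ_0 = 32536/EI
Tip deflection under a unit load at Q: L³/(3EI) = 333.3/EI.
Compatibility at Q: δ_0 − R_Q·δ_{QQ} = 0, so R_Q = 32536/333.3 = 97.61 kN.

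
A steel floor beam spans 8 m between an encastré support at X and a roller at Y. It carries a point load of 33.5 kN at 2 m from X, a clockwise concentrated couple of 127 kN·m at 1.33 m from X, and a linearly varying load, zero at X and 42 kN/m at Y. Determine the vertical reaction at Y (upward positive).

R_Y = 102.5 kN

Remove the prop at Y; the released (primary) structure is a cantilever built in at X.
Free-end deflection of the primary structure under the applied loading (downward +):
  point load 33.5 at a = 2: Pa²(3L − a)/(6EI) = 491.3/EI
  clockwise couple 127 at a = 1.33: M₀a(2L − a)/(2EI) = 1239/EI
  triangular load, peak 42 at the free end: 11w₀L⁴/(120EI) = 15770/EI
  δ_0 = 17500/EI
Flexibility coefficient — unit upward force at Y: δ_{YY} = L³/(3EI) = 170.7/EI.
The prop prevents deflection at Y: R_Y = δ_0/δ_{YY} = 17500/170.7 = 102.5 kN.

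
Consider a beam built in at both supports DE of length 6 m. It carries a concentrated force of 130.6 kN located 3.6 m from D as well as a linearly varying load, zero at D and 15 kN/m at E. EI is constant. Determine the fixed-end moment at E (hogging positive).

Release both end moments; the primary structure is a simply-supported span DE with redundants M_D and M_E.
Simple-span end rotations at D and E under the given loads:
  at D: point load 130.6 at a = 3.6: Pab(L + b)/(6LEI) = 263.3/EI
  at E: point load 130.6 at a = 3.6: Pab(L + a)/(6LEI) = 300.9/EI
  at D: triangular load, peak 15: 7w₀L³/(360EI) = 63/EI
  at E: triangular load, peak 15: w₀L³/(45EI) = 72/EI
  θ_D0 = 326.3/EI,  θ_E0 = 372.9/EI
Flexibility coefficients: a unit moment at one end gives L/(3EI) there and L/(6EI) at the far end, so f₁₁ = f₂₂ = 2/EI and f₁₂ = f₂₁ = 1/EI.
Compatibility — zero rotation at each built-in end:
  2 M_D + 1 M_E = 326.3
  1 M_D + 2 M_E = 372.9
Solving the pair gives M_D = 93.23 kN·m and M_E = 139.8 kN·m (hogging).

M_E = 139.8 kN·m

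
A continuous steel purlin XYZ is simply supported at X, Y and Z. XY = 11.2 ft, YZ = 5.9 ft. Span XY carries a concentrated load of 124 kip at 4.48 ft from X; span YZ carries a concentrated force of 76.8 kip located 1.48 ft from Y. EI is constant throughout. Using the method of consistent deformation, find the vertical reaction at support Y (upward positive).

Insert a hinge at Y; M_Y is the redundant, and each span becomes simply supported.
Discontinuity in slope at Y on the released structure — sum the simple-span end rotations:
  span XY: point load 124 at a = 4.48: Pab(L + a)/(6LEI) = 871.1/EI
  span YZ: point load 76.8 at a = 1.48: Pab(L + b)/(6LEI) = 146.5/EI
  relative rotation θ_0 = (871.1 + 146.5)/EI = 1018/EI
A unit hogging moment at Y produces rotation L₁/(3EI) + L₂/(3EI) = 5.7/EI.
Compatibility: M_Y·(L₁+L₂)/(3EI) = θ_0, giving M_Y = 178.5 kip·ft (hogging).
Span XY, ΣM about X with M_Y applied at Y: R_Y^{XY}·11.2 = 555.5 + 178.5, so R_Y^{XY} = 65.54 kip and R_X = 124 − 65.54 = 58.46 kip.
Span YZ, ΣM about Z: R_Y^{YZ}·5.9 = 339.5 + 178.5, so R_Y^{YZ} = 87.79 kip and R_Z = 76.8 − 87.79 = -10.99 kip.
R_Y = 65.54 + 87.79 = 153.3 kip.

R_Y = 153.3 kip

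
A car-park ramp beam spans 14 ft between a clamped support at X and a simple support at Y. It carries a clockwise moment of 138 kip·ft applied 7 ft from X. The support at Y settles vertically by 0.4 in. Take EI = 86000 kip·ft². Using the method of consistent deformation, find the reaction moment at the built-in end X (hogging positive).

M_X = 26.63 kip·ft

Remove the prop at Y; the released (primary) structure is a cantilever built in at X.
Free-end deflection of the primary structure under the applied loading (downward +):
  clockwise couple 138 at a = 7: M₀a(2L − a)/(2EI) = 10143/EI
Tip deflection under a unit load at Y: L³/(3EI) = 914.7/EI.
With EI = 86000 kip·ft²: δ_0 = 0.11794 ft and δ_{YY} = 0.010636 ft/kip.
Compatibility — the beam at Y must follow the support down by 0.03333 ft: δ_0 − R_Y·δ_{YY} = 0.03333, so R_Y = (0.11794 − 0.03333)/0.010636 = 7.955 kip.
Moment equilibrium about X: M_X = Σ(load moments about X) − R_Y·L = 138 − 7.955×14 = 26.63 kip·ft.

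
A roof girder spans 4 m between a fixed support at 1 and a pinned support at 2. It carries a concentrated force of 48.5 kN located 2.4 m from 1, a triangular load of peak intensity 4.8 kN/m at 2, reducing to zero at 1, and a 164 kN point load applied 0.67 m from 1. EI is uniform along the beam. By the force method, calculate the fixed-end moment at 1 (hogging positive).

Remove the prop at 2; the released (primary) structure is a cantilever built in at 1.
Free-end deflection of the primary structure under the applied loading (downward +):
  point load 48.5 at a = 2.4: Pa²(3L − a)/(6EI) = 447/EI
  triangular load, peak 4.8 at the free end: 11w₀L⁴/(120EI) = 112.6/EI
  point load 164 at a = 0.67: Pa²(3L − a)/(6EI) = 139/EI
  δ_0 = 698.6/EI
Flexibility coefficient — unit upward force at 2: δ_{22} = L³/(3EI) = 21.33/EI.
The prop prevents deflection at 2: R_2 = δ_0/δ_{22} = 698.6/21.33 = 32.75 kN.
Moment equilibrium about 1: M_1 = Σ(load moments about 1) − R_2·L = 251.9 − 32.75×4 = 120.9 kN·m.

M_1 = 120.9 kN·m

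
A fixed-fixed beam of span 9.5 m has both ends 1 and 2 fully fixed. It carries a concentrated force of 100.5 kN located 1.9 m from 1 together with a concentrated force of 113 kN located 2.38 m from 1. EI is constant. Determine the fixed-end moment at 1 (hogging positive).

Take the two fixed-end moments M_1, M_2 as redundants; the released structure is the simple span 12.
On the primary (simply-supported) span, the end slopes from the loading are:
  at 1: point load 100.5 at a = 1.9: Pab(L + b)/(6LEI) = 435.4/EI
  at 2: point load 100.5 at a = 1.9: Pab(L + a)/(6LEI) = 290.2/EI
  at 1: point load 113 at a = 2.38: Pab(L + b)/(6LEI) = 558.3/EI
  at 2: point load 113 at a = 2.38: Pab(L + a)/(6LEI) = 399.1/EI
  θ_10 = 993.7/EI,  θ_20 = 689.3/EI
Flexibility coefficients: a unit moment at one end gives L/(3EI) there and L/(6EI) at the far end, so f₁₁ = f₂₂ = 3.167/EI and f₁₂ = f₂₁ = 1.583/EI.
Compatibility — zero rotation at each built-in end:
  3.167 M_1 + 1.583 M_2 = 993.7
  1.583 M_1 + 3.167 M_2 = 689.3
Solving the pair gives M_1 = 273.3 kN·m and M_2 = 81.05 kN·m (hogging).

M_1 = 273.3 kN·m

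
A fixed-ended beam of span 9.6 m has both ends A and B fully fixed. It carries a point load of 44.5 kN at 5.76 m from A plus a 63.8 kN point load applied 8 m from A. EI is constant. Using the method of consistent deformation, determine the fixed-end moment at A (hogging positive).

M_A = 55.19 kN·m

Release both end moments; the primary structure is a simply-supported span AB with redundants M_A and M_B.
Simple-span end rotations at A and B under the given loads:
  at A: point load 44.5 at a = 5.76: Pab(L + b)/(6LEI) = 229.7/EI
  at B: point load 44.5 at a = 5.76: Pab(L + a)/(6LEI) = 262.5/EI
  at A: point load 63.8 at a = 8: Pab(L + b)/(6LEI) = 158.8/EI
  at B: point load 63.8 at a = 8: Pab(L + a)/(6LEI) = 249.5/EI
  θ_A0 = 388.5/EI,  θ_B0 = 512/EI
Flexibility coefficients: a unit moment at one end gives L/(3EI) there and L/(6EI) at the far end, so f₁₁ = f₂₂ = 3.2/EI and f₁₂ = f₂₁ = 1.6/EI.
Compatibility — zero rotation at each built-in end:
  3.2 M_A + 1.6 M_B = 388.5
  1.6 M_A + 3.2 M_B = 512
Solving the pair gives M_A = 55.19 kN·m and M_B = 132.4 kN·m (hogging).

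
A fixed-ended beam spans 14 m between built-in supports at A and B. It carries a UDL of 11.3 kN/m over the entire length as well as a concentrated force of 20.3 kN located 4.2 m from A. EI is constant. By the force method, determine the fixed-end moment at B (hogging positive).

M_B = 202.5 kN·m

Release both end moments; the primary structure is a simply-supported span AB with redundants M_A and M_B.
End rotations of the released simple span under the applied load (×1/EI):
  at A: UDL 11.3: wL³/(24EI) = 1292/EI
  at B: UDL 11.3: wL³/(24EI) = 1292/EI
  at A: point load 20.3 at a = 4.2: Pab(L + b)/(6LEI) = 236.7/EI
  at B: point load 20.3 at a = 4.2: Pab(L + a)/(6LEI) = 181/EI
  θ_A0 = 1529/EI,  θ_B0 = 1473/EI
Flexibility coefficients: a unit moment at one end gives L/(3EI) there and L/(6EI) at the far end, so f₁₁ = f₂₂ = 4.667/EI and f₁₂ = f₂₁ = 2.333/EI.
Compatibility — zero rotation at each built-in end:
  4.667 M_A + 2.333 M_B = 1529
  2.333 M_A + 4.667 M_B = 1473
Solving the pair gives M_A = 226.3 kN·m and M_B = 202.5 kN·m (hogging).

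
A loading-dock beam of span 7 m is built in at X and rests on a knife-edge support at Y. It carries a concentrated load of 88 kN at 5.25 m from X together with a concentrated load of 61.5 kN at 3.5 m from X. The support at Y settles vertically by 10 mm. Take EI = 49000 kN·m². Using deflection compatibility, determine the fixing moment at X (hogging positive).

M_X = 182.9 kN·m

Take the reaction at Y as the redundant and release it; the primary structure is a cantilever fixed at X.
Free-end deflection of the primary structure under the applied loading (downward +):
  point load 88 at a = 5.25: Pa²(3L − a)/(6EI) = 6367/EI
  point load 61.5 at a = 3.5: Pa²(3L − a)/(6EI) = 2197/EI
  δ_0 = 8564/EI
Flexibility coefficient — unit upward force at Y: δ_{YY} = L³/(3EI) = 114.3/EI.
With EI = 49000 kN·m²: δ_0 = 0.17478 m and δ_{YY} = 0.002333 m/kN.
Compatibility — the beam at Y must follow the support down by 0.01 m: δ_0 − R_Y·δ_{YY} = 0.01, so R_Y = (0.17478 − 0.01)/0.002333 = 70.62 kN.
Moment equilibrium about X: M_X = Σ(load moments about X) − R_Y·L = 677.2 − 70.62×7 = 182.9 kN·m.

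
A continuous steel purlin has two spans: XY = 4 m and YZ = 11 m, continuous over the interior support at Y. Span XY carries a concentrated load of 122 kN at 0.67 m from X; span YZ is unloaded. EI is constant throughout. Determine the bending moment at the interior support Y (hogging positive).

Insert a hinge at Y; M_Y is the redundant, and each span becomes simply supported.
End slopes at the hinge Y, treating each span as simply supported:
  span XY: point load 122 at a = 0.67: Pab(L + a)/(6LEI) = 52.96/EI
  relative rotation θ_0 = (52.96 + 0)/EI = 52.96/EI
A unit hogging moment at Y produces rotation L₁/(3EI) + L₂/(3EI) = 5/EI.
Compatibility: M_Y·(L₁+L₂)/(3EI) = θ_0, giving M_Y = 10.59 kN·m (hogging).

M_Y = 10.59 kN·m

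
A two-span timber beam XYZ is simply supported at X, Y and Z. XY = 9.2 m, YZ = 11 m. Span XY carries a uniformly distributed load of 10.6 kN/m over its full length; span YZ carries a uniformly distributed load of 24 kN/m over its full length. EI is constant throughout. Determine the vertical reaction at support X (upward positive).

R_X = 21.72 kN

Insert a hinge at Y; M_Y is the redundant, and each span becomes simply supported.
Discontinuity in slope at Y on the released structure — sum the simple-span end rotations:
  span XY: UDL 10.6: wL³/(24EI) = 343.9/EI
  span YZ: UDL 24: wL³/(24EI) = 1331/EI
  relative rotation θ_0 = (343.9 + 1331)/EI = 1675/EI
A unit hogging moment at Y produces rotation L₁/(3EI) + L₂/(3EI) = 6.733/EI.
Slope continuity at Y: θ_0 = M_Y·6.733/EI, so M_Y = 1675/6.733 = 248.8 kN·m (hogging).
Span XY, ΣM about X with M_Y applied at Y: R_Y^{XY}·9.2 = 448.6 + 248.8, so R_Y^{XY} = 75.8 kN and R_X = 97.52 − 75.8 = 21.72 kN.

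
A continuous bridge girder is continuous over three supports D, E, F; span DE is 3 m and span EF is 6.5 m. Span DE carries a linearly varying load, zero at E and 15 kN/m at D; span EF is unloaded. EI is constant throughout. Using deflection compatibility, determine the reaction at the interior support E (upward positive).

Take M_E as the redundant. Released structure: two simple spans DE and EF with a hinge at E.
End slopes at the hinge E, treating each span as simply supported:
  span DE: triangular load, peak 15: 7w₀L³/(360EI) = 7.875/EI
  relative rotation θ_0 = (7.875 + 0)/EI = 7.875/EI
A unit hogging moment at E produces rotation L₁/(3EI) + L₂/(3EI) = 3.167/EI.
Compatibility: M_E·(L₁+L₂)/(3EI) = θ_0, giving M_E = 2.487 kN·m (hogging).
Span DE, ΣM about D with M_E applied at E: R_E^{DE}·3 = 22.5 + 2.487, so R_E^{DE} = 8.329 kN and R_D = 22.5 − 8.329 = 14.17 kN.
Span EF, ΣM about F: R_E^{EF}·6.5 = 0 + 2.487, so R_E^{EF} = 0.3826 kN and R_F = 0 − 0.3826 = -0.3826 kN.
R_E = 8.329 + 0.3826 = 8.712 kN.

R_E = 8.712 kN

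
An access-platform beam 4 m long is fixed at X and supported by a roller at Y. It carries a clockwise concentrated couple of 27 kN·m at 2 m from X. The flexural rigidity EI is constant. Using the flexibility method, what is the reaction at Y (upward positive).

Choose R_Y as the redundant. The primary structure is the cantilever fixed at X.
Downward deflection at the released point Y due to the loads:
  clockwise couple 27 at a = 2: M₀a(2L − a)/(2EI) = 162/EI
Flexibility coefficient — unit upward force at Y: δ_{YY} = L³/(3EI) = 21.33/EI.
The prop prevents deflection at Y: R_Y = δ_0/δ_{YY} = 162/21.33 = 7.594 kN.

R_Y = 7.594 kN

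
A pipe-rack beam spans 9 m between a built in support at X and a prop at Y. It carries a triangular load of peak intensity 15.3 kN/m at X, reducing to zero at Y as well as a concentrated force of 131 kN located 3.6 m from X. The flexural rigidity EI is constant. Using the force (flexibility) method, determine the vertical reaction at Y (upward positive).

R_Y = 41.02 kN

Take the reaction at Y as the redundant and release it; the primary structure is a cantilever fixed at X.
Deflection at Y on the released cantilever, summing each load's contribution:
  triangular load, peak 15.3 at the fixed end: w₀L⁴/(30EI) = 3346/EI
  point load 131 at a = 3.6: Pa²(3L − a)/(6EI) = 6621/EI
  δ_0 = 9967/EI
Tip deflection under a unit load at Y: L³/(3EI) = 243/EI.
Compatibility at Y: δ_0 − R_Y·δ_{YY} = 0, so R_Y = 9967/243 = 41.02 kN.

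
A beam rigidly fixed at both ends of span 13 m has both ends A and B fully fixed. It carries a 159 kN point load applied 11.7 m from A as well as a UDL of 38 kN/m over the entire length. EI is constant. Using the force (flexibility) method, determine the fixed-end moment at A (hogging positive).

Release both end moments; the primary structure is a simply-supported span AB with redundants M_A and M_B.
End rotations of the released simple span under the applied load (×1/EI):
  at A: point load 159 at a = 11.7: Pab(L + b)/(6LEI) = 443.4/EI
  at B: point load 159 at a = 11.7: Pab(L + a)/(6LEI) = 765.8/EI
  at A: UDL 38: wL³/(24EI) = 3479/EI
  at B: UDL 38: wL³/(24EI) = 3479/EI
  θ_A0 = 3922/EI,  θ_B0 = 4244/EI
Flexibility coefficients: a unit moment at one end gives L/(3EI) there and L/(6EI) at the far end, so f₁₁ = f₂₂ = 4.333/EI and f₁₂ = f₂₁ = 2.167/EI.
Compatibility — zero rotation at each built-in end:
  4.333 M_A + 2.167 M_B = 3922
  2.167 M_A + 4.333 M_B = 4244
Solving the pair gives M_A = 553.8 kN·m and M_B = 702.6 kN·m (hogging).

M_A = 553.8 kN·m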